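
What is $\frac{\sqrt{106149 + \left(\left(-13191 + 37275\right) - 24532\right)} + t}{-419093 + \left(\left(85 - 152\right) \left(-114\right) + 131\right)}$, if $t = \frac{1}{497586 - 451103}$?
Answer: $- \frac{1}{19119573492} - \frac{\sqrt{105701}}{411324} \approx -0.00079042$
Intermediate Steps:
$t = \frac{1}{46483} \approx 2.1513 \cdot 10^{-5}$
$\frac{\sqrt{106149 + \left(\left(-13191 + 37275\right) - 24532\right)} + t}{-419093 + \left(\left(85 - 152\right) \left(-114\right) + 131\right)} = \frac{\sqrt{106149 + \left(\left(-13191 + 37275\right) - 24532\right)} + \frac{1}{46483}}{-419093 + \left(\left(85 - 152\right) \left(-114\right) + 131\right)} = \frac{\sqrt{106149 + \left(24084 - 24532\right)} + \frac{1}{46483}}{-419093 + \left(\left(85 - 152\right) \left(-114\right) + 131\right)} = \frac{\sqrt{106149 - 448} + \frac{1}{46483}}{-419093 + \left(\left(-67\right) \left(-114\right) + 131\right)} = \frac{\sqrt{105701} + \frac{1}{46483}}{-419093 + \left(7638 + 131\right)} = \frac{\frac{1}{46483} + \sqrt{105701}}{-419093 + 7769} = \frac{\frac{1}{46483} + \sqrt{105701}}{-411324} = \left(\frac{1}{46483} + \sqrt{105701}\right) \left(- \frac{1}{411324}\right) = - \frac{1}{19119573492} - \frac{\sqrt{105701}}{411324}$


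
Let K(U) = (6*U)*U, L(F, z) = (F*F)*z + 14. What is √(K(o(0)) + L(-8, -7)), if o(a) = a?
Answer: I*√434 ≈ 20.833*I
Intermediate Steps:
L(F, z) = 14 + z*F² (L(F, z) = F²*z + 14 = z*F² + 14 = 14 + z*F²)
K(U) = 6*U²
√(K(o(0)) + L(-8, -7)) = √(6*0² + (14 - 7*(-8)²)) = √(6*0 + (14 - 7*64)) = √(0 + (14 - 448)) = √(0 - 434) = √(-434) = I*√434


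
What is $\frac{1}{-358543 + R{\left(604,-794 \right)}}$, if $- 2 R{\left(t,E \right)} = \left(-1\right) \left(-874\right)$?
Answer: $- \frac{1}{358980} \approx -2.7857 \cdot 10^{-6}$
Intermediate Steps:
$R{\left(t,E \right)} = -437$ ($R{\left(t,E \right)} = - \frac{\left(-1\right) \left(-874\right)}{2} = \left(- \frac{1}{2}\right) 874 = -437$)
$\frac{1}{-358543 + R{\left(604,-794 \right)}} = \frac{1}{-358543 - 437} = \frac{1}{-358980} = - \frac{1}{358980}$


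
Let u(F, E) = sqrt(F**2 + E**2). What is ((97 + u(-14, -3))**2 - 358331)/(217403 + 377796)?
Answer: -348717/595199 + 194*sqrt(205)/595199 ≈ -0.58122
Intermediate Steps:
u(F, E) = sqrt(E**2 + F**2)
((97 + u(-14, -3))**2 - 358331)/(217403 + 377796) = ((97 + sqrt((-3)**2 + (-14)**2))**2 - 358331)/(217403 + 377796) = ((97 + sqrt(9 + 196))**2 - 358331)/595199 = ((97 + sqrt(205))**2 - 358331)*(1/595199) = (-358331 + (97 + sqrt(205))**2)*(1/595199) = -358331/595199 + (97 + sqrt(205))**2/595199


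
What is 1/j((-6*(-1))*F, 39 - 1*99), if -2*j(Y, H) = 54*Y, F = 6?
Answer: -1/972 ≈ -0.0010288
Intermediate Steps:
j(Y, H) = -27*Y
1/j((-6*(-1))*F, 39 - 1*99) = 1/(-27*(-6*(-1))*6) = 1/(-162*6) = 1/(-27*36) = 1/(-972) = -1/972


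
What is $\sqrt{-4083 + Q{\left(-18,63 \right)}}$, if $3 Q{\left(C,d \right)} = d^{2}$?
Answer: $2 i \sqrt{690} \approx 52.536 i$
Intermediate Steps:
$Q{\left(C,d \right)} = \frac{d^{2}}{3}$
$\sqrt{-4083 + Q{\left(-18,63 \right)}} = \sqrt{-4083 + \frac{63^{2}}{3}} = \sqrt{-4083 + \frac{1}{3} \cdot 3969} = \sqrt{-4083 + 1323} = \sqrt{-2760} = 2 i \sqrt{690}$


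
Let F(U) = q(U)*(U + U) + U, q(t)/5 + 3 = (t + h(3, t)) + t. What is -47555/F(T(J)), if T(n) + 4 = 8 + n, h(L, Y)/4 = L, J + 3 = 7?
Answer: -47555/2008 ≈ -23.683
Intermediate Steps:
J = 4 (J = -3 + 7 = 4)
h(L, Y) = 4*L
T(n) = 4 + n (T(n) = -4 + (8 + n) = 4 + n)
q(t) = 45 + 10*t (q(t) = -15 + 5*((t + 4*3) + t) = -15 + 5*((t + 12) + t) = -15 + 5*((12 + t) + t) = -15 + 5*(12 + 2*t) = -15 + (60 + 10*t) = 45 + 10*t)
F(U) = U + 2*U*(45 + 10*U) (F(U) = (45 + 10*U)*(U + U) + U = (45 + 10*U)*(2*U) + U = 2*U*(45 + 10*U) + U = U + 2*U*(45 + 10*U))
-47555/F(T(J)) = -47555*1/((4 + 4)*(91 + 20*(4 + 4))) = -47555*1/(8*(91 + 20*8)) = -47555*1/(8*(91 + 160)) = -47555/(8*251) = -47555/2008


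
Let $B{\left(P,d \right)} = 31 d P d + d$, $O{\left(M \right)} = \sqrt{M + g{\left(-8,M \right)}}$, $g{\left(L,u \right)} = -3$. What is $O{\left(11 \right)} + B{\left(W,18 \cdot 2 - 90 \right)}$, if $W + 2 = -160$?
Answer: $-14644206 + 2 \sqrt{2} \approx -1.4644 \cdot 10^{7}$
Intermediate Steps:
$W = -162$ ($W = -2 - 160 = -162$)
$O{\left(M \right)} = \sqrt{-3 + M}$ ($O{\left(M \right)} = \sqrt{M - 3} = \sqrt{-3 + M}$)
$B{\left(P,d \right)} = d + 31 P d^{2}$ ($B{\left(P,d \right)} = 31 P d d + d = 31 P d^{2} + d = d + 31 P d^{2}$)
$O{\left(11 \right)} + B{\left(W,18 \cdot 2 - 90 \right)} = \sqrt{-3 + 11} + \left(18 \cdot 2 - 90\right) \left(1 + 31 \left(-162\right) \left(18 \cdot 2 - 90\right)\right) = \sqrt{8} + \left(36 - 90\right) \left(1 + 31 \left(-162\right) \left(36 - 90\right)\right) = 2 \sqrt{2} - 54 \left(1 + 31 \left(-162\right) \left(-54\right)\right) = 2 \sqrt{2} - 54 \left(1 + 271188\right) = 2 \sqrt{2} - 14644206 = -14644206 + 2 \sqrt{2}$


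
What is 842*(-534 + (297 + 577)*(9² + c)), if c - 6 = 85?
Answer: 126126548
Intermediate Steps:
c = 91 (c = 6 + 85 = 91)
842*(-534 + (297 + 577)*(9² + c)) = 842*(-534 + (297 + 577)*(9² + 91)) = 842*(-534 + 874*(81 + 91)) = 842*(-534 + 874*172) = 842*(-534 + 150328) = 842*149794 = 126126548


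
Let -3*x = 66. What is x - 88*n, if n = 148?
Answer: -13046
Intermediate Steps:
x = -22 (x = -⅓*66 = -22)
x - 88*n = -22 - 88*148 = -22 - 13024 = -13046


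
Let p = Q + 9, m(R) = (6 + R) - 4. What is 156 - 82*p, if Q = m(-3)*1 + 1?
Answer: -582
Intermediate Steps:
m(R) = 2 + R
Q = 0 (Q = (2 - 3)*1 + 1 = -1*1 + 1 = -1 + 1 = 0)
p = 9 (p = 0 + 9 = 9)
156 - 82*p = 156 - 82*9 = 156 - 738 = -582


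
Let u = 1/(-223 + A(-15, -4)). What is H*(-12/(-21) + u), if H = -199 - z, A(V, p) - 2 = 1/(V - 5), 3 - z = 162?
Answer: -701760/30947 ≈ -22.676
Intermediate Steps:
z = -159 (z = 3 - 1*162 = 3 - 162 = -159)
A(V, p) = 2 + 1/(-5 + V) (A(V, p) = 2 + 1/(V - 5) = 2 + 1/(-5 + V))
H = -40 (H = -199 - 1*(-159) = -199 + 159 = -40)
u = -20/4421 (u = 1/(-223 + (-9 + 2*(-15))/(-5 - 15)) = 1/(-223 + (-9 - 30)/(-20)) = 1/(-223 - 1/20*(-39)) = 1/(-223 + 39/20) = 1/(-4421/20) = -20/4421 ≈ -0.0045239)
H*(-12/(-21) + u) = -40*(-12/(-21) - 20/4421) = -40*(-12*(-1/21) - 20/4421) = -40*(4/7 - 20/4421) = -40*17544/30947 = -701760/30947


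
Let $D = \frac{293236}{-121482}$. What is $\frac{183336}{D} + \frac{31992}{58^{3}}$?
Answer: $- \frac{135797804878641}{1787933201} \approx -75952.0$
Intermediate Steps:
$D = - \frac{146618}{60741}$ ($D = 293236 \left(- \frac{1}{121482}\right) = - \frac{146618}{60741} \approx -2.4138$)
$\frac{183336}{D} + \frac{31992}{58^{3}} = \frac{183336}{- \frac{146618}{60741}} + \frac{31992}{58^{3}} = 183336 \left(- \frac{60741}{146618}\right) + \frac{31992}{195112} = - \frac{5568005988}{73309} + 31992 \cdot \frac{1}{195112} = - \frac{5568005988}{73309} + \frac{3999}{24389} = - \frac{135797804878641}{1787933201}$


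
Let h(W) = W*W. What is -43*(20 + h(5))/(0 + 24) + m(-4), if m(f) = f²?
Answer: -517/8 ≈ -64.625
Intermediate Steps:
h(W) = W²
-43*(20 + h(5))/(0 + 24) + m(-4) = -43*(20 + 5²)/(0 + 24) + (-4)² = -43*(20 + 25)/24 + 16 = -1935/24 + 16 = -43*15/8 + 16 = -645/8 + 16 = -517/8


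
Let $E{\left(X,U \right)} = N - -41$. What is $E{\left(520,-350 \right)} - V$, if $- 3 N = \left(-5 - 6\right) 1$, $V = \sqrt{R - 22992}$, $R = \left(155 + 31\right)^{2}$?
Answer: $\frac{134}{3} - 2 \sqrt{2901} \approx -63.055$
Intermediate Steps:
$R = 34596$ ($R = 186^{2} = 34596$)
$V = 2 \sqrt{2901}$ ($V = \sqrt{34596 - 22992} = \sqrt{11604} = 2 \sqrt{2901} \approx 107.72$)
$N = \frac{11}{3}$ ($N = - \frac{\left(-5 - 6\right) 1}{3} = - \frac{\left(-11\right) 1}{3} = \left(- \frac{1}{3}\right) \left(-11\right) = \frac{11}{3} \approx 3.6667$)
$E{\left(X,U \right)} = \frac{134}{3}$ ($E{\left(X,U \right)} = \frac{11}{3} - -41 = \frac{11}{3} + 41 = \frac{134}{3}$)
$E{\left(520,-350 \right)} - V = \frac{134}{3} - 2 \sqrt{2901}$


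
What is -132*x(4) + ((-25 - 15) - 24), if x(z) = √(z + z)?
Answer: -64 - 264*√2 ≈ -437.35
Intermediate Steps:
x(z) = √2*√z (x(z) = √(2*z) = √2*√z)
-132*x(4) + ((-25 - 15) - 24) = -132*√2*√4 + ((-25 - 15) - 24) = -132*√2*2 + (-40 - 24) = -264*√2 - 64 = -64 - 264*√2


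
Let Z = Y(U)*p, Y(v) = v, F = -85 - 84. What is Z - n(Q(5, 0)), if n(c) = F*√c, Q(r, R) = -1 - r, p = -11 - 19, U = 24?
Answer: -720 + 169*I*√6 ≈ -720.0 + 413.96*I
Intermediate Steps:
F = -169
p = -30
n(c) = -169*√c
Z = -720 (Z = 24*(-30) = -720)
Z - n(Q(5, 0)) = -720 - (-169)*√(-1 - 1*5) = -720 - (-169)*√(-1 - 5) = -720 - (-169)*√(-6) = -720 - (-169)*I*√6 = -720 + 169*I*√6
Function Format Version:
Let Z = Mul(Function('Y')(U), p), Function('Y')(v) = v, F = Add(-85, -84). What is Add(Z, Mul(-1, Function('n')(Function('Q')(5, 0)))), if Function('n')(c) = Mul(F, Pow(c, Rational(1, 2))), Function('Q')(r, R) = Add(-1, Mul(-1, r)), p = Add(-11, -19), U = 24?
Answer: Add(-720, Mul(169, I, Pow(6, Rational(1, 2)))) ≈ Add(-720.00, Mul(413.96, I))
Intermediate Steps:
F = -169
p = -30
Function('n')(c) = Mul(-169, Pow(c, Rational(1, 2)))
Z = -720 (Z = Mul(24, -30) = -720)
Add(Z, Mul(-1, Function('n')(Function('Q')(5, 0)))) = Add(-720, Mul(-1, Mul(-169, Pow(Add(-1, Mul(-1, 5)), Rational(1, 2))))) = Add(-720, Mul(-1, Mul(-169, Pow(Add(-1, -5), Rational(1, 2))))) = Add(-720, Mul(-1, Mul(-169, Pow(-6, Rational(1, 2))))) = Add(-720, Mul(-1, Mul(-169, Mul(I, Pow(6, Rational(1, 2)))))) = Add(-720, Mul(-1, Mul(-169, I, Pow(6, Rational(1, 2))))) = Add(-720, Mul(169, I, Pow(6, Rational(1, 2))))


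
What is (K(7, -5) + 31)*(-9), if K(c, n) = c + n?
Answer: -297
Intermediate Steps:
(K(7, -5) + 31)*(-9) = ((7 - 5) + 31)*(-9) = (2 + 31)*(-9) = 33*(-9) = -297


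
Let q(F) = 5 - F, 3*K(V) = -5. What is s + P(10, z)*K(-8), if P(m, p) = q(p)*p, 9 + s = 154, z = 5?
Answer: 145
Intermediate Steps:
K(V) = -5/3 (K(V) = (⅓)*(-5) = -5/3)
s = 145 (s = -9 + 154 = 145)
P(m, p) = p*(5 - p) (P(m, p) = (5 - p)*p = p*(5 - p))
s + P(10, z)*K(-8) = 145 + (5*(5 - 1*5))*(-5/3) = 145 + (5*(5 - 5))*(-5/3) = 145 + (5*0)*(-5/3) = 145 + 0*(-5/3) = 145 + 0 = 145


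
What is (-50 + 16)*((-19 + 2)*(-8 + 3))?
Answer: -2890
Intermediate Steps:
(-50 + 16)*((-19 + 2)*(-8 + 3)) = -(-578)*(-5) = -34*85 = -2890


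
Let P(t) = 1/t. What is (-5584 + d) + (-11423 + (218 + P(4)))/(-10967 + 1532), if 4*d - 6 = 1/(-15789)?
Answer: -554295822199/99312810 ≈ -5581.3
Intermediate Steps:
d = 94733/63156 (d = 3/2 + (1/4)/(-15789) = 3/2 + (1/4)*(-1/15789) = 3/2 - 1/63156 = 94733/63156 ≈ 1.5000)
(-5584 + d) + (-11423 + (218 + P(4)))/(-10967 + 1532) = (-5584 + 94733/63156) + (-11423 + (218 + 1/4))/(-10967 + 1532) = -352568371/63156 + (-11423 + (218 + 1/4))/(-9435) = -352568371/63156 + (-11423 + 873/4)*(-1/9435) = -352568371/63156 - 44819/4*(-1/9435) = -352568371/63156 + 44819/37740 = -554295822199/99312810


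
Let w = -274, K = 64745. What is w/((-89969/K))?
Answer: 17740130/89969 ≈ 197.18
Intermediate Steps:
w/((-89969/K)) = -274/((-89969/64745)) = -274/((-89969*1/64745)) = -274/(-89969/64745) = -274*(-64745/89969) = 17740130/89969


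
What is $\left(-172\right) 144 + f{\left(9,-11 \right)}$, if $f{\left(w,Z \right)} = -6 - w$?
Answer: $-24783$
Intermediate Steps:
$\left(-172\right) 144 + f{\left(9,-11 \right)} = \left(-172\right) 144 - 15 = -24768 - 15 = -24783$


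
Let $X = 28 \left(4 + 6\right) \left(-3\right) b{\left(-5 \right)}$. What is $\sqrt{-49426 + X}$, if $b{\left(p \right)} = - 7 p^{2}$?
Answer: $\sqrt{97574} \approx 312.37$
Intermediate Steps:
$X = 147000$ ($X = 28 \left(4 + 6\right) \left(-3\right) \left(- 7 \left(-5\right)^{2}\right) = 28 \cdot 10 \left(-3\right) \left(\left(-7\right) 25\right) = 28 \left(-30\right) \left(-175\right) = \left(-840\right) \left(-175\right) = 147000$)
$\sqrt{-49426 + X} = \sqrt{-49426 + 147000} = \sqrt{97574}$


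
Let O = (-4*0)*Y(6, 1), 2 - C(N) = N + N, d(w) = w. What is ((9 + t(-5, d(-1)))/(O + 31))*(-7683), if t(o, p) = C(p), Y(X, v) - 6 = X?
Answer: -99879/31 ≈ -3221.9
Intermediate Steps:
Y(X, v) = 6 + X
C(N) = 2 - 2*N (C(N) = 2 - (N + N) = 2 - 2*N)
t(o, p) = 2 - 2*p
O = 0 (O = (-4*0)*(6 + 6) = 0*12 = 0)
((9 + t(-5, d(-1)))/(O + 31))*(-7683) = ((9 + (2 - 2*(-1)))/(0 + 31))*(-7683) = ((9 + (2 + 2))/31)*(-7683) = ((9 + 4)*(1/31))*(-7683) = (13*(1/31))*(-7683) = (13/31)*(-7683) = -99879/31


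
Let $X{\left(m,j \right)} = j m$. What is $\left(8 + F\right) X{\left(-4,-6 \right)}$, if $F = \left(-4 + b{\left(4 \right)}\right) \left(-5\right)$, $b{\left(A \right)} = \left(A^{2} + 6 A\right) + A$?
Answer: $-4608$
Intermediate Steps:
$b{\left(A \right)} = A^{2} + 7 A$
$F = -200$ ($F = \left(-4 + 4 \left(7 + 4\right)\right) \left(-5\right) = \left(-4 + 4 \cdot 11\right) \left(-5\right) = \left(-4 + 44\right) \left(-5\right) = 40 \left(-5\right) = -200$)
$\left(8 + F\right) X{\left(-4,-6 \right)} = \left(8 - 200\right) \left(\left(-6\right) \left(-4\right)\right) = \left(-192\right) 24 = -4608$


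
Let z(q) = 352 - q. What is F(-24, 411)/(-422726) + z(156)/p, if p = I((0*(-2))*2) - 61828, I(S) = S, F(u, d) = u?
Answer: -10171303/3267037891 ≈ -0.0031133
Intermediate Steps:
p = -61828 (p = (0*(-2))*2 - 61828 = 0*2 - 61828 = 0 - 61828 = -61828)
F(-24, 411)/(-422726) + z(156)/p = -24/(-422726) + (352 - 1*156)/(-61828) = -24*(-1/422726) + (352 - 156)*(-1/61828) = 12/211363 + 196*(-1/61828) = 12/211363 - 49/15457 = -10171303/3267037891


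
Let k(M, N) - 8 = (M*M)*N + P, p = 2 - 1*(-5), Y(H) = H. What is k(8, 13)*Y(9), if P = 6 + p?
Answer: 7677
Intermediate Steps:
p = 7 (p = 2 + 5 = 7)
P = 13 (P = 6 + 7 = 13)
k(M, N) = 21 + N*M² (k(M, N) = 8 + ((M*M)*N + 13) = 8 + (M²*N + 13) = 8 + (N*M² + 13) = 8 + (13 + N*M²) = 21 + N*M²)
k(8, 13)*Y(9) = (21 + 13*8²)*9 = (21 + 13*64)*9 = (21 + 832)*9 = 853*9 = 7677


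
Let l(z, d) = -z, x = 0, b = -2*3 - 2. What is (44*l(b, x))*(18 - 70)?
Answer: -18304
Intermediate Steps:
b = -8 (b = -6 - 2 = -8)
(44*l(b, x))*(18 - 70) = (44*(-1*(-8)))*(18 - 70) = (44*8)*(-52) = 352*(-52) = -18304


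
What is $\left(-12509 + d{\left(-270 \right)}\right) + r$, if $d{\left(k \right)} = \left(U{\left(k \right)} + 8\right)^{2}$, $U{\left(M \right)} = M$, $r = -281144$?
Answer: $-225009$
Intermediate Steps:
$d{\left(k \right)} = \left(8 + k\right)^{2}$ ($d{\left(k \right)} = \left(k + 8\right)^{2} = \left(8 + k\right)^{2}$)
$\left(-12509 + d{\left(-270 \right)}\right) + r = \left(-12509 + \left(8 - 270\right)^{2}\right) - 281144 = \left(-12509 + \left(-262\right)^{2}\right) - 281144 = \left(-12509 + 68644\right) - 281144 = 56135 - 281144 = -225009$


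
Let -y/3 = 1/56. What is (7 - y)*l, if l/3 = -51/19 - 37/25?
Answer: -234393/2660 ≈ -88.118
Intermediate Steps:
y = -3/56 ≈ -0.053571
l = -5934/475 (l = 3*(-51/19 - 37/25) = 3*(-1978/475) = -5934/475 ≈ -12.493)
(7 - y)*l = (7 - 1*(-3/56))*(-5934/475) = (7 + 3/56)*(-5934/475) = (395/56)*(-5934/475) = -234393/2660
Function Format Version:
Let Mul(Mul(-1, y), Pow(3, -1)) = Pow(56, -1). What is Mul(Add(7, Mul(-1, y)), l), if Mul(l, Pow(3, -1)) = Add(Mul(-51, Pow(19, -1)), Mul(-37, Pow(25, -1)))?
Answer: Rational(-234393, 2660) ≈ -88.118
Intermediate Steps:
y = Rational(-3, 56) (y = Mul(-3, Pow(56, -1)) = Mul(-3, Rational(1, 56)) = Rational(-3, 56) ≈ -0.053571)
l = Rational(-5934, 475) (l = Mul(3, Add(Mul(-51, Pow(19, -1)), Mul(-37, Pow(25, -1)))) = Mul(3, Add(Mul(-51, Rational(1, 19)), Mul(-37, Rational(1, 25)))) = Mul(3, Add(Rational(-51, 19), Rational(-37, 25))) = Mul(3, Rational(-1978, 475)) = Rational(-5934, 475) ≈ -12.493)
Mul(Add(7, Mul(-1, y)), l) = Mul(Add(7, Mul(-1, Rational(-3, 56))), Rational(-5934, 475)) = Mul(Add(7, Rational(3, 56)), Rational(-5934, 475)) = Mul(Rational(395, 56), Rational(-5934, 475)) = Rational(-234393, 2660)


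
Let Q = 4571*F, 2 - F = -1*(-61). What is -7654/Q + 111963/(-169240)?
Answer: -28899826547/45642166360 ≈ -0.63318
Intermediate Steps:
F = -59 (F = 2 - (-1)*(-61) = 2 - 1*61 = 2 - 61 = -59)
Q = -269689 (Q = 4571*(-59) = -269689)
-7654/Q + 111963/(-169240) = -7654/(-269689) + 111963/(-169240) = -7654*(-1/269689) + 111963*(-1/169240) = 7654/269689 - 111963/169240 = -28899826547/45642166360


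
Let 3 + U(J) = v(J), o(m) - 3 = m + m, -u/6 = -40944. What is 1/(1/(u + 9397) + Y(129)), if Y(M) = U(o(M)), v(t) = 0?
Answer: -255061/765182 ≈ -0.33333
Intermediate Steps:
u = 245664 (u = -6*(-40944) = 245664)
o(m) = 3 + 2*m (o(m) = 3 + (m + m) = 3 + 2*m)
U(J) = -3 (U(J) = -3 + 0 = -3)
Y(M) = -3
1/(1/(u + 9397) + Y(129)) = 1/(1/(245664 + 9397) - 3) = 1/(1/255061 - 3) = 1/(-765182/255061) = -255061/765182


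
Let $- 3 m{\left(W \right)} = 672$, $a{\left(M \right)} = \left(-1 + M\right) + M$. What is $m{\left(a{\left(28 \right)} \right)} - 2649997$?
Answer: $-2650221$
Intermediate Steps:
$a{\left(M \right)} = -1 + 2 M$
$m{\left(W \right)} = -224$ ($m{\left(W \right)} = \left(- \frac{1}{3}\right) 672 = -224$)
$m{\left(a{\left(28 \right)} \right)} - 2649997 = -224 - 2649997 = -2650221$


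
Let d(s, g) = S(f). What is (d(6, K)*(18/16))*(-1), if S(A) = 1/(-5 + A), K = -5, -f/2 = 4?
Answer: 9/104 ≈ 0.086538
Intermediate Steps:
f = -8 (f = -2*4 = -8)
d(s, g) = -1/13 (d(s, g) = 1/(-5 - 8) = 1/(-13) = -1/13)
(d(6, K)*(18/16))*(-1) = -18/(13*16)*(-1) = -1/13*9/8*(-1) = -9/104*(-1) = 9/104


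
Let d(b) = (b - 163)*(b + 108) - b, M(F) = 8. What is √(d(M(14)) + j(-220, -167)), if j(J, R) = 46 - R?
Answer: 15*I*√79 ≈ 133.32*I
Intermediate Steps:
d(b) = -b + (-163 + b)*(108 + b) (d(b) = (-163 + b)*(108 + b) - b = -b + (-163 + b)*(108 + b))
√(d(M(14)) + j(-220, -167)) = √((-17604 + 8² - 56*8) + (46 - 1*(-167))) = √((-17604 + 64 - 448) + (46 + 167)) = √(-17988 + 213) = √(-17775) = 15*I*√79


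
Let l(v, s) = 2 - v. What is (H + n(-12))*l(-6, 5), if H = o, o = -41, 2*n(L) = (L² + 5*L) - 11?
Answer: -36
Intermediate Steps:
n(L) = -11/2 + L²/2 + 5*L/2 (n(L) = ((L² + 5*L) - 11)/2 = (-11 + L² + 5*L)/2 = -11/2 + L²/2 + 5*L/2)
H = -41
(H + n(-12))*l(-6, 5) = (-41 + (-11/2 + (½)*(-12)² + (5/2)*(-12)))*(2 - 1*(-6)) = (-41 + (-11/2 + (½)*144 - 30))*(2 + 6) = (-41 + (-11/2 + 72 - 30))*8 = (-41 + 73/2)*8 = -9/2*8 = -36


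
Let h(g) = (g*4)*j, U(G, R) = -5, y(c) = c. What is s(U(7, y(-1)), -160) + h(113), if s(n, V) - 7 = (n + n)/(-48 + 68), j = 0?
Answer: 13/2 ≈ 6.5000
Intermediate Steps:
s(n, V) = 7 + n/10 (s(n, V) = 7 + (n + n)/(-48 + 68) = 7 + (2*n)/20 = 7 + (2*n)*(1/20) = 7 + n/10)
h(g) = 0 (h(g) = (g*4)*0 = (4*g)*0 = 0)
s(U(7, y(-1)), -160) + h(113) = (7 + (⅒)*(-5)) + 0 = (7 - ½) + 0 = 13/2 + 0 = 13/2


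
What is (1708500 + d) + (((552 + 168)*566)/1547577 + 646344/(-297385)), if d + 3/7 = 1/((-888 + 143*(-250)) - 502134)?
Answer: 329493052901209879058757/192855431036888620 ≈ 1.7085e+6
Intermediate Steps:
d = -1616323/3771404 (d = -3/7 + 1/((-888 + 143*(-250)) - 502134) = -3/7 + 1/((-888 - 35750) - 502134) = -3/7 + 1/(-36638 - 502134) = -3/7 + 1/(-538772) = -3/7 - 1/538772 = -1616323/3771404 ≈ -0.42857)
(1708500 + d) + (((552 + 168)*566)/1547577 + 646344/(-297385)) = (1708500 - 1616323/3771404) + (((552 + 168)*566)/1547577 + 646344/(-297385)) = 6443442117677/3771404 + ((720*566)*(1/1547577) + 646344*(-1/297385)) = 6443442117677/3771404 + (407520*(1/1547577) - 646344/297385) = 6443442117677/3771404 + (45280/171953 - 646344/297385) = 6443442117677/3771404 - 97675197032/51136242905 = 329493052901209879058757/192855431036888620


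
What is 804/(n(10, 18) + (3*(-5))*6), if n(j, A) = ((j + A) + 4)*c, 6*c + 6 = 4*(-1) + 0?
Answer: -1206/215 ≈ -5.6093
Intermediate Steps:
c = -5/3 (c = -1 + (4*(-1) + 0)/6 = -1 + (-4 + 0)/6 = -1 + (1/6)*(-4) = -1 - 2/3 = -5/3 ≈ -1.6667)
n(j, A) = -20/3 - 5*A/3 - 5*j/3 (n(j, A) = ((j + A) + 4)*(-5/3) = ((A + j) + 4)*(-5/3) = (4 + A + j)*(-5/3) = -20/3 - 5*A/3 - 5*j/3)
804/(n(10, 18) + (3*(-5))*6) = 804/((-20/3 - 5/3*18 - 5/3*10) + (3*(-5))*6) = 804/((-20/3 - 30 - 50/3) - 15*6) = 804/(-160/3 - 90) = 804/(-430/3) = 804*(-3/430) = -1206/215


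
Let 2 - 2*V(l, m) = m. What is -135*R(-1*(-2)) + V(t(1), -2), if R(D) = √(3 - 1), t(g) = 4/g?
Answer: 2 - 135*√2 ≈ -188.92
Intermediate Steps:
V(l, m) = 1 - m/2
R(D) = √2
-135*R(-1*(-2)) + V(t(1), -2) = -135*√2 + (1 - ½*(-2)) = -135*√2 + (1 + 1) = -135*√2 + 2 = 2 - 135*√2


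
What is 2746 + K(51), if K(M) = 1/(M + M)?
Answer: 280093/102 ≈ 2746.0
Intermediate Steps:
K(M) = 1/(2*M)
2746 + K(51) = 2746 + (1/2)/51 = 2746 + (1/2)*(1/51) = 2746 + 1/102 = 280093/102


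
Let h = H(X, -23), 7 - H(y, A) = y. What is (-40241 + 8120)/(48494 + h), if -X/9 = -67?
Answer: -3569/5322 ≈ -0.67061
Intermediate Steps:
X = 603 (X = -9*(-67) = 603)
H(y, A) = 7 - y
h = -596 (h = 7 - 1*603 = 7 - 603 = -596)
(-40241 + 8120)/(48494 + h) = (-40241 + 8120)/(48494 - 596) = -32121/47898 = -32121*1/47898 = -3569/5322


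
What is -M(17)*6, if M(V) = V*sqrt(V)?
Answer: -102*sqrt(17) ≈ -420.56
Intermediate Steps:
M(V) = V**(3/2)
-M(17)*6 = -17**(3/2)*6 = -17*sqrt(17)*6 = -102*sqrt(17)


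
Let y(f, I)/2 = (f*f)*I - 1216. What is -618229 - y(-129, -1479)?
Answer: 48608281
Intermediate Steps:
y(f, I) = -2432 + 2*I*f² (y(f, I) = 2*((f*f)*I - 1216) = 2*(f²*I - 1216) = 2*(I*f² - 1216) = 2*(-1216 + I*f²) = -2432 + 2*I*f²)
-618229 - y(-129, -1479) = -618229 - (-2432 + 2*(-1479)*(-129)²) = -618229 - (-2432 + 2*(-1479)*16641) = -618229 - (-2432 - 49224078) = -618229 - 1*(-49226510) = -618229 + 49226510 = 48608281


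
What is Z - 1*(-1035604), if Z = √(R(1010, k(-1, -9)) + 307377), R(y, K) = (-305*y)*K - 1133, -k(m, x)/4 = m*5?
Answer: 1035604 + 2*I*√1463689 ≈ 1.0356e+6 + 2419.7*I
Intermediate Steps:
k(m, x) = -20*m (k(m, x) = -4*m*5 = -20*m)
R(y, K) = -1133 - 305*K*y (R(y, K) = -305*K*y - 1133 = -1133 - 305*K*y)
Z = 2*I*√1463689 (Z = √((-1133 - 305*(-20*(-1))*1010) + 307377) = √((-1133 - 305*20*1010) + 307377) = √((-1133 - 6161000) + 307377) = √(-6162133 + 307377) = √(-5854756) = 2*I*√1463689 ≈ 2419.7*I)
Z - 1*(-1035604) = 2*I*√1463689 - 1*(-1035604) = 2*I*√1463689 + 1035604 = 1035604 + 2*I*√1463689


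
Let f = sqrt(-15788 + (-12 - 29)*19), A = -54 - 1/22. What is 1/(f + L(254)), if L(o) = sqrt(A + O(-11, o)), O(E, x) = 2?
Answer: -22*I/(sqrt(25190) + 22*sqrt(16567)) ≈ -0.0073569*I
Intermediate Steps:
A = -1189/22 (A = -54 - 1*1/22 = -54 - 1/22 = -1189/22 ≈ -54.045)
L(o) = I*sqrt(25190)/22 (L(o) = sqrt(-1189/22 + 2) = sqrt(-1145/22) = I*sqrt(25190)/22)
f = I*sqrt(16567) (f = sqrt(-15788 - 41*19) = sqrt(-15788 - 779) = sqrt(-16567) = I*sqrt(16567) ≈ 128.71*I)
1/(f + L(254)) = 1/(I*sqrt(16567) + I*sqrt(25190)/22)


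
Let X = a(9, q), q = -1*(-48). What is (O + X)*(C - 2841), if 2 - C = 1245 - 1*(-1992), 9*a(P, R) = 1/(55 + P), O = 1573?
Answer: -1376288431/144 ≈ -9.5576e+6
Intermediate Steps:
q = 48
a(P, R) = 1/(9*(55 + P))
C = -3235 (C = 2 - (1245 - 1*(-1992)) = 2 - (1245 + 1992) = 2 - 1*3237 = 2 - 3237 = -3235)
X = 1/576 (X = 1/(9*(55 + 9)) = (1/9)/64 = (1/9)*(1/64) = 1/576 ≈ 0.0017361)
(O + X)*(C - 2841) = (1573 + 1/576)*(-3235 - 2841) = (906049/576)*(-6076) = -1376288431/144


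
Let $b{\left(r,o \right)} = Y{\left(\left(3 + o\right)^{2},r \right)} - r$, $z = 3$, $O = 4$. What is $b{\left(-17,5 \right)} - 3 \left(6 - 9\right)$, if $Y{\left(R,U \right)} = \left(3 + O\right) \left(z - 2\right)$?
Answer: $33$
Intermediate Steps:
$Y{\left(R,U \right)} = 7$ ($Y{\left(R,U \right)} = \left(3 + 4\right) \left(3 - 2\right) = 7 \cdot 1 = 7$)
$b{\left(r,o \right)} = 7 - r$
$b{\left(-17,5 \right)} - 3 \left(6 - 9\right) = \left(7 - -17\right) - 3 \left(6 - 9\right) = \left(7 + 17\right) - 3 \left(-3\right) = 24 - -9 = 24 + 9 = 33$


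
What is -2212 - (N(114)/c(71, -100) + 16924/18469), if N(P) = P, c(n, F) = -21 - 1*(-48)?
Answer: -368534990/166221 ≈ -2217.1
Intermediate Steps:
c(n, F) = 27 (c(n, F) = -21 + 48 = 27)
-2212 - (N(114)/c(71, -100) + 16924/18469) = -2212 - (114/27 + 16924/18469) = -2212 - (114*(1/27) + 16924*(1/18469)) = -2212 - (38/9 + 16924/18469) = -2212 - 1*854138/166221 = -2212 - 854138/166221 = -368534990/166221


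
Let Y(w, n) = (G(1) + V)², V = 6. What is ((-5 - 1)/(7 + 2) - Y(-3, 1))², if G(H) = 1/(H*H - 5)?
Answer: 2621161/2304 ≈ 1137.7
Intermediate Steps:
G(H) = 1/(-5 + H²) (G(H) = 1/(H² - 5) = 1/(-5 + H²))
Y(w, n) = 529/16 (Y(w, n) = (1/(-5 + 1²) + 6)² = (1/(-5 + 1) + 6)² = (1/(-4) + 6)² = (-¼ + 6)² = (23/4)² = 529/16)
((-5 - 1)/(7 + 2) - Y(-3, 1))² = ((-5 - 1)/(7 + 2) - 1*529/16)² = (-6/9 - 529/16)² = (-6*⅑ - 529/16)² = (-⅔ - 529/16)² = (-1619/48)² = 2621161/2304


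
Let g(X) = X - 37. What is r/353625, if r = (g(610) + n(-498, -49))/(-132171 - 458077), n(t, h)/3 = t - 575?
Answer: 441/34787741500 ≈ 1.2677e-8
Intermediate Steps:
n(t, h) = -1725 + 3*t (n(t, h) = 3*(t - 575) = 3*(-575 + t) = -1725 + 3*t)
g(X) = -37 + X
r = 1323/295124 (r = ((-37 + 610) + (-1725 + 3*(-498)))/(-132171 - 458077) = (573 + (-1725 - 1494))/(-590248) = (573 - 3219)*(-1/590248) = -2646*(-1/590248) = 1323/295124 ≈ 0.0044829)
r/353625 = (1323/295124)/353625 = (1323/295124)*(1/353625) = 441/34787741500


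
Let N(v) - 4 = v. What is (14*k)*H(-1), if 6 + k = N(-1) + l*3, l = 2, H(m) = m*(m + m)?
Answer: 84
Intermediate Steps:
H(m) = 2*m² (H(m) = m*(2*m) = 2*m²)
N(v) = 4 + v
k = 3 (k = -6 + ((4 - 1) + 2*3) = -6 + (3 + 6) = -6 + 9 = 3)
(14*k)*H(-1) = (14*3)*(2*(-1)²) = 42*(2*1) = 42*2 = 84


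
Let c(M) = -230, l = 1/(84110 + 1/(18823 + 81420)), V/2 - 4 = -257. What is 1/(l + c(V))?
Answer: -8431438731/1939230807887 ≈ -0.0043478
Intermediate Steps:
V = -506 (V = 8 + 2*(-257) = 8 - 514 = -506)
l = 100243/8431438731 (l = 1/(84110 + 1/100243) = 1/(8431438731/100243) = 100243/8431438731 ≈ 1.1889e-5)
1/(l + c(V)) = 1/(100243/8431438731 - 230) = 1/(-1939230807887/8431438731) = -8431438731/1939230807887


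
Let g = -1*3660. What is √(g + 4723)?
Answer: √1063 ≈ 32.604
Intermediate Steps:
g = -3660
√(g + 4723) = √(-3660 + 4723) = √1063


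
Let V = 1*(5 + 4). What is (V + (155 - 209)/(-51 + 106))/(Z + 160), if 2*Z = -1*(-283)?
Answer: 98/3685 ≈ 0.026594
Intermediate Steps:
Z = 283/2 (Z = (-1*(-283))/2 = (½)*283 = 283/2 ≈ 141.50)
V = 9 (V = 1*9 = 9)
(V + (155 - 209)/(-51 + 106))/(Z + 160) = (9 + (155 - 209)/(-51 + 106))/(283/2 + 160) = (9 - 54/55)/(603/2) = (9 - 54*1/55)*(2/603) = (9 - 54/55)*(2/603) = (441/55)*(2/603) = 98/3685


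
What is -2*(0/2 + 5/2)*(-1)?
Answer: 5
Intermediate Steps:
-2*(0/2 + 5/2)*(-1) = -2*(0*(½) + 5*(½))*(-1) = -2*(0 + 5/2)*(-1) = -5*(-1) = -2*(-5/2) = 5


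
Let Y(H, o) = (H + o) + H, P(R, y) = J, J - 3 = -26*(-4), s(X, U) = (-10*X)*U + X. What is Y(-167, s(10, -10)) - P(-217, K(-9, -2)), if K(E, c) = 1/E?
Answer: 569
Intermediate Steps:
s(X, U) = X - 10*U*X (s(X, U) = -10*U*X + X = X - 10*U*X)
J = 107 (J = 3 - 26*(-4) = 3 + 104 = 107)
P(R, y) = 107
Y(H, o) = o + 2*H
Y(-167, s(10, -10)) - P(-217, K(-9, -2)) = (10*(1 - 10*(-10)) + 2*(-167)) - 1*107 = (10*(1 + 100) - 334) - 107 = (10*101 - 334) - 107 = (1010 - 334) - 107 = 676 - 107 = 569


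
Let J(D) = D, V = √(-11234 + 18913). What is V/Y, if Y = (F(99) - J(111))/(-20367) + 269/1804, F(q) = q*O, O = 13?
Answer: 12247356*√7679/1119073 ≈ 959.04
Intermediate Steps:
F(q) = 13*q (F(q) = q*13 = 13*q)
V = √7679 ≈ 87.630
Y = 1119073/12247356 (Y = (13*99 - 1*111)/(-20367) + 269/1804 = (1287 - 111)*(-1/20367) + 269*(1/1804) = 1176*(-1/20367) + 269/1804 = -392/6789 + 269/1804 = 1119073/12247356 ≈ 0.091373)
V/Y = √7679/(1119073/12247356) = √7679*(12247356/1119073) = 12247356*√7679/1119073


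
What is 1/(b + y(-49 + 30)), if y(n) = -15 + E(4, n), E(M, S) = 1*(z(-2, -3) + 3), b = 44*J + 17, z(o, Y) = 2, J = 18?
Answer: 1/799 ≈ 0.0012516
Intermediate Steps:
b = 809 (b = 44*18 + 17 = 792 + 17 = 809)
E(M, S) = 5 (E(M, S) = 1*(2 + 3) = 1*5 = 5)
y(n) = -10 (y(n) = -15 + 5 = -10)
1/(b + y(-49 + 30)) = 1/(809 - 10) = 1/799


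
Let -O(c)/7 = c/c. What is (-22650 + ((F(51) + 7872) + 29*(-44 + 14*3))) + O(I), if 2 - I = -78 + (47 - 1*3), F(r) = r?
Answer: -14792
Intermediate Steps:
I = 36 (I = 2 - (-78 + (47 - 1*3)) = 2 - (-78 + (47 - 3)) = 2 - (-78 + 44) = 2 - 1*(-34) = 2 + 34 = 36)
O(c) = -7 (O(c) = -7*c/c = -7*1 = -7)
(-22650 + ((F(51) + 7872) + 29*(-44 + 14*3))) + O(I) = (-22650 + ((51 + 7872) + 29*(-44 + 14*3))) - 7 = (-22650 + (7923 + 29*(-44 + 42))) - 7 = (-22650 + (7923 + 29*(-2))) - 7 = (-22650 + (7923 - 58)) - 7 = (-22650 + 7865) - 7 = -14785 - 7 = -14792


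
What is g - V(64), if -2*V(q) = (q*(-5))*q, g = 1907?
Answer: -8333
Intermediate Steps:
V(q) = 5*q²/2 (V(q) = -q*(-5)*q/2 = -(-5*q)*q/2 = -(-5)*q²/2 = 5*q²/2)
g - V(64) = 1907 - 5*64²/2 = 1907 - 5*4096/2 = 1907 - 1*10240 = 1907 - 10240 = -8333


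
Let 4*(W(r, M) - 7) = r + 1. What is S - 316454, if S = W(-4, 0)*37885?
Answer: -318691/4 ≈ -79673.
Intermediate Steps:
W(r, M) = 29/4 + r/4 (W(r, M) = 7 + (r + 1)/4 = 7 + (1 + r)/4 = 7 + (1/4 + r/4) = 29/4 + r/4)
S = 947125/4 (S = (29/4 + (1/4)*(-4))*37885 = (29/4 - 1)*37885 = (25/4)*37885 = 947125/4 ≈ 2.3678e+5)
S - 316454 = 947125/4 - 316454 = -318691/4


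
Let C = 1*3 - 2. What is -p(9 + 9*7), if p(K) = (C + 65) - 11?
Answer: -55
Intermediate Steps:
C = 1 (C = 3 - 2 = 1)
p(K) = 55 (p(K) = (1 + 65) - 11 = 66 - 11 = 55)
-p(9 + 9*7) = -1*55 = -55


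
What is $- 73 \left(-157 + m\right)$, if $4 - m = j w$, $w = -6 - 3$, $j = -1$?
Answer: $11826$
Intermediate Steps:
$w = -9$ ($w = -6 - 3 = -9$)
$m = -5$ ($m = 4 - \left(-1\right) \left(-9\right) = 4 - 9 = -5$)
$- 73 \left(-157 + m\right) = - 73 \left(-157 - 5\right) = \left(-73\right) \left(-162\right) = 11826$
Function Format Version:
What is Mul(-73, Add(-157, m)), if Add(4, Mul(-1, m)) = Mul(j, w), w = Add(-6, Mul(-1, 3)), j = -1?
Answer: 11826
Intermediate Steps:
w = -9 (w = Add(-6, -3) = -9)
m = -5 (m = Add(4, Mul(-1, Mul(-1, -9))) = Add(4, Mul(-1, 9)) = Add(4, -9) = -5)
Mul(-73, Add(-157, m)) = Mul(-73, Add(-157, -5)) = Mul(-73, -162) = 11826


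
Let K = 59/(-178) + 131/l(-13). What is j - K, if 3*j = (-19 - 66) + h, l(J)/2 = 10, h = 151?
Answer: 28091/1780 ≈ 15.781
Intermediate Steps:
l(J) = 20 (l(J) = 2*10 = 20)
j = 22 (j = ((-19 - 66) + 151)/3 = (-85 + 151)/3 = (1/3)*66 = 22)
K = 11069/1780 (K = 59/(-178) + 131/20 = 59*(-1/178) + 131*(1/20) = -59/178 + 131/20 = 11069/1780 ≈ 6.2185)
j - K = 22 - 1*11069/1780 = 22 - 11069/1780 = 28091/1780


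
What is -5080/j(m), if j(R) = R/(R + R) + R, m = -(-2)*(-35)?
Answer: 10160/139 ≈ 73.094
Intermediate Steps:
m = -70 (m = -2*35 = -70)
j(R) = ½ + R (j(R) = R/((2*R)) + R = (1/(2*R))*R + R = ½ + R)
-5080/j(m) = -5080/(½ - 70) = -5080/(-139/2) = -5080*(-2/139) = 10160/139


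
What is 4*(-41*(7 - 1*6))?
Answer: -164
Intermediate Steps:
4*(-41*(7 - 1*6)) = 4*(-41*(7 - 6)) = 4*(-41*1) = 4*(-41) = -164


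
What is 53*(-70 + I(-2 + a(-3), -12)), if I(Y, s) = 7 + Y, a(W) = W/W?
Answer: -3392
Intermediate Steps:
a(W) = 1
53*(-70 + I(-2 + a(-3), -12)) = 53*(-70 + (7 + (-2 + 1))) = 53*(-70 + (7 - 1)) = 53*(-70 + 6) = 53*(-64) = -3392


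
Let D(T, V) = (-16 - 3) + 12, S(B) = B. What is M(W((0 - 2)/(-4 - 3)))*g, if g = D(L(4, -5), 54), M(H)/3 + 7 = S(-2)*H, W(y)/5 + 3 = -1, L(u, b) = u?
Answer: -693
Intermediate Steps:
W(y) = -20 (W(y) = -15 + 5*(-1) = -15 - 5 = -20)
M(H) = -21 - 6*H (M(H) = -21 + 3*(-2*H) = -21 - 6*H)
D(T, V) = -7 (D(T, V) = -19 + 12 = -7)
g = -7
M(W((0 - 2)/(-4 - 3)))*g = (-21 - 6*(-20))*(-7) = (-21 + 120)*(-7) = 99*(-7) = -693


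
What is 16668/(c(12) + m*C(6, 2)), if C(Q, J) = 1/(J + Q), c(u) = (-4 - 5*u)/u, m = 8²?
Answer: 12501/2 ≈ 6250.5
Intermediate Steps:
m = 64
c(u) = (-4 - 5*u)/u
16668/(c(12) + m*C(6, 2)) = 16668/((-5 - 4/12) + 64/(2 + 6)) = 16668/((-5 - 4*1/12) + 64/8) = 16668/((-5 - ⅓) + 64*(⅛)) = 16668/(-16/3 + 8) = 16668/(8/3) = 16668*(3/8) = 12501/2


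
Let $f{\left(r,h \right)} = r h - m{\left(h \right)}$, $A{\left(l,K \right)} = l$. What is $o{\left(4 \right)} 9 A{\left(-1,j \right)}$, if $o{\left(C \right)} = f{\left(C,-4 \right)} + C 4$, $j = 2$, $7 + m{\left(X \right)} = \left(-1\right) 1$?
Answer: $-72$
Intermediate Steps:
$m{\left(X \right)} = -8$ ($m{\left(X \right)} = -7 - 1 = -8$)
$f{\left(r,h \right)} = 8 + h r$ ($f{\left(r,h \right)} = r h - -8 = h r + 8 = 8 + h r$)
$o{\left(C \right)} = 8$ ($o{\left(C \right)} = \left(8 - 4 C\right) + C 4 = \left(8 - 4 C\right) + 4 C = 8$)
$o{\left(4 \right)} 9 A{\left(-1,j \right)} = 8 \cdot 9 \left(-1\right) = 72 \left(-1\right) = -72$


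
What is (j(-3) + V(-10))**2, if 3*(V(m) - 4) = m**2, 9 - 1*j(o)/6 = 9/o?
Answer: 107584/9 ≈ 11954.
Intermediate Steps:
j(o) = 54 - 54/o
V(m) = 4 + m**2/3
(j(-3) + V(-10))**2 = ((54 - 54/(-3)) + (4 + (1/3)*(-10)**2))**2 = ((54 - 54*(-1/3)) + (4 + (1/3)*100))**2 = ((54 + 18) + (4 + 100/3))**2 = (72 + 112/3)**2 = (328/3)**2 = 107584/9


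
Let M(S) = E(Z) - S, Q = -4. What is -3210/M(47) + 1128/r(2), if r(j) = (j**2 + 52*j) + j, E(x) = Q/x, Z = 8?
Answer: 81336/1045 ≈ 77.833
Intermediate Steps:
E(x) = -4/x
r(j) = j**2 + 53*j
M(S) = -1/2 - S (M(S) = -4/8 - S = -4*1/8 - S = -1/2 - S)
-3210/M(47) + 1128/r(2) = -3210/(-1/2 - 1*47) + 1128/((2*(53 + 2))) = -3210/(-1/2 - 47) + 1128/((2*55)) = -3210/(-95/2) + 1128/110 = -3210*(-2/95) + 1128*(1/110) = 1284/19 + 564/55 = 81336/1045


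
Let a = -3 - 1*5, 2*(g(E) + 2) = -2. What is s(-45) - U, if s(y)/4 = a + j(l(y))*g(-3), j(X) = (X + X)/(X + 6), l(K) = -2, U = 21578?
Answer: -21598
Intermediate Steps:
g(E) = -3 (g(E) = -2 + (1/2)*(-2) = -2 - 1 = -3)
a = -8 (a = -3 - 5 = -8)
j(X) = 2*X/(6 + X) (j(X) = (2*X)/(6 + X) = 2*X/(6 + X))
s(y) = -20 (s(y) = 4*(-8 + (2*(-2)/(6 - 2))*(-3)) = 4*(-8 + (2*(-2)/4)*(-3)) = 4*(-8 + (2*(-2)*(1/4))*(-3)) = 4*(-8 - 1*(-3)) = 4*(-8 + 3) = 4*(-5) = -20)
s(-45) - U = -20 - 1*21578 = -20 - 21578 = -21598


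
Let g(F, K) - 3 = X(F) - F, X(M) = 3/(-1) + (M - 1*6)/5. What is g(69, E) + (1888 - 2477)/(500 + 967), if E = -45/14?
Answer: -416639/7335 ≈ -56.802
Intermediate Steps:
E = -45/14 (E = -45*1/14 = -45/14 ≈ -3.2143)
X(M) = -21/5 + M/5 (X(M) = 3*(-1) + (M - 6)*(⅕) = -3 + (-6 + M)*(⅕) = -3 + (-6/5 + M/5) = -21/5 + M/5)
g(F, K) = -6/5 - 4*F/5 (g(F, K) = 3 + ((-21/5 + F/5) - F) = 3 + (-21/5 - 4*F/5) = -6/5 - 4*F/5)
g(69, E) + (1888 - 2477)/(500 + 967) = (-6/5 - ⅘*69) + (1888 - 2477)/(500 + 967) = (-6/5 - 276/5) - 589/1467 = -282/5 - 589*1/1467 = -282/5 - 589/1467 = -416639/7335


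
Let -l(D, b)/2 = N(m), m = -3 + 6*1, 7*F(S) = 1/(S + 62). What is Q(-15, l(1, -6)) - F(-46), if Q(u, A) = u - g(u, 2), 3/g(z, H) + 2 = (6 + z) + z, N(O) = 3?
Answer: -21685/1456 ≈ -14.894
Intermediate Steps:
F(S) = 1/(7*(62 + S)) (F(S) = 1/(7*(S + 62)) = 1/(7*(62 + S)))
m = 3 (m = -3 + 6 = 3)
l(D, b) = -6 (l(D, b) = -2*3 = -6)
g(z, H) = 3/(4 + 2*z) (g(z, H) = 3/(-2 + ((6 + z) + z)) = 3/(-2 + (6 + 2*z)) = 3/(4 + 2*z))
Q(u, A) = u - 3/(2*(2 + u))
Q(-15, l(1, -6)) - F(-46) = (-3/2 - 15*(2 - 15))/(2 - 15) - 1/(7*(62 - 46)) = (-3/2 - 15*(-13))/(-13) - 1/(7*16) = -(-3/2 + 195)/13 - 1/(7*16) = -1/13*387/2 - 1*1/112 = -387/26 - 1/112 = -21685/1456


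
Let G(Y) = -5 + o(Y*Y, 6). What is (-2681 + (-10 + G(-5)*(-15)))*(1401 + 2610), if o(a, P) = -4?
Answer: -10252116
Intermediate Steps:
G(Y) = -9 (G(Y) = -5 - 4 = -9)
(-2681 + (-10 + G(-5)*(-15)))*(1401 + 2610) = (-2681 + (-10 - 9*(-15)))*(1401 + 2610) = (-2681 + (-10 + 135))*4011 = (-2681 + 125)*4011 = -2556*4011 = -10252116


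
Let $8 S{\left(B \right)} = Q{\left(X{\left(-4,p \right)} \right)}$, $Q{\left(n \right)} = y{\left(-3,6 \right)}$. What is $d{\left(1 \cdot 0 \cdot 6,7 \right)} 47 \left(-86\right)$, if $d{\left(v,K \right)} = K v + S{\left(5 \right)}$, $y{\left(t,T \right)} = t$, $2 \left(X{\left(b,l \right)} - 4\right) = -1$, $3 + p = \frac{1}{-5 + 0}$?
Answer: $\frac{6063}{4} \approx 1515.8$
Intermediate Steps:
$p = - \frac{16}{5}$ ($p = -3 + \frac{1}{-5 + 0} = -3 + \frac{1}{-5} = -3 - \frac{1}{5} = - \frac{16}{5} \approx -3.2$)
$X{\left(b,l \right)} = \frac{7}{2}$ ($X{\left(b,l \right)} = 4 + \frac{1}{2} \left(-1\right) = 4 - \frac{1}{2} = \frac{7}{2}$)
$Q{\left(n \right)} = -3$
$S{\left(B \right)} = - \frac{3}{8}$ ($S{\left(B \right)} = \frac{1}{8} \left(-3\right) = - \frac{3}{8}$)
$d{\left(v,K \right)} = - \frac{3}{8} + K v$ ($d{\left(v,K \right)} = K v - \frac{3}{8} = - \frac{3}{8} + K v$)
$d{\left(1 \cdot 0 \cdot 6,7 \right)} 47 \left(-86\right) = \left(- \frac{3}{8} + 7 \cdot 1 \cdot 0 \cdot 6\right) 47 \left(-86\right) = \left(- \frac{3}{8} + 7 \cdot 0 \cdot 6\right) 47 \left(-86\right) = \left(- \frac{3}{8} + 7 \cdot 0\right) 47 \left(-86\right) = \left(- \frac{3}{8} + 0\right) 47 \left(-86\right) = \left(- \frac{3}{8}\right) 47 \left(-86\right) = \left(- \frac{141}{8}\right) \left(-86\right) = \frac{6063}{4}$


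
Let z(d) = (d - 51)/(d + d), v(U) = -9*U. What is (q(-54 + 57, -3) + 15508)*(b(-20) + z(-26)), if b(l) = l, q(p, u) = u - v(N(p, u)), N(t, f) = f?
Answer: -7452657/26 ≈ -2.8664e+5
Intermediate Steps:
q(p, u) = 10*u (q(p, u) = u - (-9)*u = u + 9*u = 10*u)
z(d) = (-51 + d)/(2*d) (z(d) = (-51 + d)/((2*d)) = (-51 + d)*(1/(2*d)) = (-51 + d)/(2*d))
(q(-54 + 57, -3) + 15508)*(b(-20) + z(-26)) = (10*(-3) + 15508)*(-20 + (1/2)*(-51 - 26)/(-26)) = (-30 + 15508)*(-20 + (1/2)*(-1/26)*(-77)) = 15478*(-20 + 77/52) = 15478*(-963/52) = -7452657/26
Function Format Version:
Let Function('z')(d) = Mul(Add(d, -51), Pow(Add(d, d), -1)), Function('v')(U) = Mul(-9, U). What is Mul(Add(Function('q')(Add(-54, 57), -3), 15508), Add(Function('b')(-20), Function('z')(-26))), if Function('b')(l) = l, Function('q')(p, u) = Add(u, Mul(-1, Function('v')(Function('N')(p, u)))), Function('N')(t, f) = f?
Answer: Rational(-7452657, 26) ≈ -2.8664e+5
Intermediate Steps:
Function('q')(p, u) = Mul(10, u) (Function('q')(p, u) = Add(u, Mul(-1, Mul(-9, u))) = Add(u, Mul(9, u)) = Mul(10, u))
Function('z')(d) = Mul(Rational(1, 2), Pow(d, -1), Add(-51, d)) (Function('z')(d) = Mul(Add(-51, d), Pow(Mul(2, d), -1)) = Mul(Add(-51, d), Mul(Rational(1, 2), Pow(d, -1))) = Mul(Rational(1, 2), Pow(d, -1), Add(-51, d)))
Mul(Add(Function('q')(Add(-54, 57), -3), 15508), Add(Function('b')(-20), Function('z')(-26))) = Mul(Add(Mul(10, -3), 15508), Add(-20, Mul(Rational(1, 2), Pow(-26, -1), Add(-51, -26)))) = Mul(Add(-30, 15508), Add(-20, Mul(Rational(1, 2), Rational(-1, 26), -77))) = Mul(15478, Add(-20, Rational(77, 52))) = Mul(15478, Rational(-963, 52)) = Rational(-7452657, 26)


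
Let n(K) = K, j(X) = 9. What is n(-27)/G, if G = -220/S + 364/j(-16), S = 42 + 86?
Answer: -7776/11153 ≈ -0.69721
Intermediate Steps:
S = 128
G = 11153/288 (G = -220/128 + 364/9 = -220*1/128 + 364*(⅑) = -55/32 + 364/9 = 11153/288 ≈ 38.726)
n(-27)/G = -27/11153/288 = -27*288/11153 = -7776/11153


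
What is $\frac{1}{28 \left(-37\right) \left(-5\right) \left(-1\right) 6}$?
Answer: $- \frac{1}{31080} \approx -3.2175 \cdot 10^{-5}$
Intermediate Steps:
$\frac{1}{28 \left(-37\right) \left(-5\right) \left(-1\right) 6} = \frac{1}{\left(-1036\right) 5 \cdot 6} = \frac{1}{\left(-1036\right) 30} = \frac{1}{-31080} = - \frac{1}{31080}$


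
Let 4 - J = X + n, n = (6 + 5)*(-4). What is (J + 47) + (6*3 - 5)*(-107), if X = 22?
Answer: -1318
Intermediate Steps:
n = -44 (n = 11*(-4) = -44)
J = 26 (J = 4 - (22 - 44) = 4 - 1*(-22) = 4 + 22 = 26)
(J + 47) + (6*3 - 5)*(-107) = (26 + 47) + (6*3 - 5)*(-107) = 73 + (18 - 5)*(-107) = 73 + 13*(-107) = 73 - 1391 = -1318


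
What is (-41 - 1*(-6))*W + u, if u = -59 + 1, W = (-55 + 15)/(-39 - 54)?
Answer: -6794/93 ≈ -73.054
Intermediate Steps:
W = 40/93 (W = -40/(-93) = -40*(-1/93) = 40/93 ≈ 0.43011)
u = -58
(-41 - 1*(-6))*W + u = (-41 - 1*(-6))*(40/93) - 58 = (-41 + 6)*(40/93) - 58 = -35*40/93 - 58 = -1400/93 - 58 = -6794/93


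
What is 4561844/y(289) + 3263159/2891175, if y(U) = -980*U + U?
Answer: -12265840487671/818003033925 ≈ -14.995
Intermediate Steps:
y(U) = -979*U
4561844/y(289) + 3263159/2891175 = 4561844/((-979*289)) + 3263159/2891175 = 4561844/(-282931) + 3263159*(1/2891175) = 4561844*(-1/282931) + 3263159/2891175 = -4561844/282931 + 3263159/2891175 = -12265840487671/818003033925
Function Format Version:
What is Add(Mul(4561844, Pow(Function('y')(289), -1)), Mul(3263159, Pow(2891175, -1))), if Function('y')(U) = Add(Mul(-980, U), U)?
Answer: Rational(-12265840487671, 818003033925) ≈ -14.995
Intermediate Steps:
Function('y')(U) = Mul(-979, U)
Add(Mul(4561844, Pow(Function('y')(289), -1)), Mul(3263159, Pow(2891175, -1))) = Add(Mul(4561844, Pow(Mul(-979, 289), -1)), Mul(3263159, Pow(2891175, -1))) = Add(Mul(4561844, Pow(-282931, -1)), Mul(3263159, Rational(1, 2891175))) = Add(Mul(4561844, Rational(-1, 282931)), Rational(3263159, 2891175)) = Add(Rational(-4561844, 282931), Rational(3263159, 2891175)) = Rational(-12265840487671, 818003033925)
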